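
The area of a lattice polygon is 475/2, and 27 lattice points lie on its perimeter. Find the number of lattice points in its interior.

From Pick's theorem, I = A − B/2 + 1 = 475/2 − 27/2 + 1 = 225.

225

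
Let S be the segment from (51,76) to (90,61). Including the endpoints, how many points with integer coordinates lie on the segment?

4

The number of lattice points on a segment between lattice points is gcd(|Δx|,|Δy|) + 1 = gcd(39,15) + 1 = 3 + 1 = 4.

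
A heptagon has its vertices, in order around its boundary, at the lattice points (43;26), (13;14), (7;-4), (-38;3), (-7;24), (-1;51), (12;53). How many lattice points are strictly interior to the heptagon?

1928

The shoelace formula gives twice the area as |(43·14 − 13·26) + (13·(-4) − 7·14) + (7·3 − (-38)·(-4)) + ((-38)·24 − (-7)·3) + ((-7)·51 − (-1)·24) + ((-1)·53 − 12·51) + (12·26 − 43·53)| = 3873, so the area is 1936.5.
The number of boundary lattice points is Σ gcd(|Δx|,|Δy|) = gcd(30,12) + gcd(6,18) + gcd(45,7) + gcd(31,21) + gcd(6,27) + gcd(13,2) + gcd(31,27) = 6+6+1+1+3+1+1 = 19.
Pick's theorem gives I = A − B/2 + 1 = 1936.5 − 19/2 + 1 = 1928.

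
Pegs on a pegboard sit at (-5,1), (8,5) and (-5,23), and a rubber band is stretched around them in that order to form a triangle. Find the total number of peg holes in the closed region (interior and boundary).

Using the shoelace formula, 2A = |[(-5)·5 − 8·1] + [8·23 − (-5)·5] + [(-5)·1 − (-5)·23]| = 286, so the area is 143.
Summing gcd(|Δx|,|Δy|) over the edges gives the boundary count: gcd(13,4) + gcd(13,18) + gcd(0,22) = 1+1+22 = 24.
Pick's theorem gives I = A − B/2 + 1 = 143 − 24/2 + 1 = 132, so the closed region contains I + B = 132 + 24 = 156 lattice points.

156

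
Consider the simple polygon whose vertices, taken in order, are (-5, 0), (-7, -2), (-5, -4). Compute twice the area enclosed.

8

By the shoelace formula, twice the signed area is |((-5)·(-2) − (-7)·0) + ((-7)·(-4) − (-5)·(-2)) + ((-5)·0 − (-5)·(-4))| = 8, so the area is 4.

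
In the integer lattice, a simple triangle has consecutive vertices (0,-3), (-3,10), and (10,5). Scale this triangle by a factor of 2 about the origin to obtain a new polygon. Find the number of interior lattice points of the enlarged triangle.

By the shoelace formula, twice the signed area is |[0·10 − (-3)·(-3)] + [(-3)·5 − 10·10] + [10·(-3) − 0·5]| = 154, so the area is 77.
Summing gcd(|Δx|,|Δy|) over the edges gives the boundary count: gcd(3,13) + gcd(13,5) + gcd(10,8) = 1+1+2 = 4.
Scaling by 2 multiplies the area by 2² = 4 (so the new area is 308) and multiplies the boundary lattice-point count by 2, giving 8.
By Pick's theorem, the interior count of the dilated polygon is 308 − 8/2 + 1 = 305.

305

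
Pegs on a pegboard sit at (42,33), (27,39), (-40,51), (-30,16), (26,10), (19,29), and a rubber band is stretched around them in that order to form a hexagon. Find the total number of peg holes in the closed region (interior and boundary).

By the shoelace formula, twice the signed area is |[42·39 − 27·33] + [27·51 − (-40)·39] + [(-40)·16 − (-30)·51] + [(-30)·10 − 26·16] + [26·29 − 19·10] + [19·33 − 42·29]| = 3831, so the area is 3831/2.
Along each edge there are gcd(|Δx|,|Δy|)+1 lattice points, so counting each shared vertex once the boundary has gcd(15,6) + gcd(67,12) + gcd(10,35) + gcd(56,6) + gcd(7,19) + gcd(23,4) = 3+1+5+2+1+1 = 13.
Pick's theorem gives I = A − B/2 + 1 = 3831/2 − 13/2 + 1 = 1910, so the closed region contains I + B = 1910 + 13 = 1923 lattice points.

1923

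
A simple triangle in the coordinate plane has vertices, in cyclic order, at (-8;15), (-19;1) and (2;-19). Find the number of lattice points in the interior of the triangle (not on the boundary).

256

By the shoelace formula, twice the signed area is |[(-8)·1 − (-19)·15] + [(-19)·(-19) − 2·1] + [2·15 − (-8)·(-19)]| = 514, so the area is 257.
Summing gcd(|Δx|,|Δy|) over the edges gives the boundary count: gcd(11,14) + gcd(21,20) + gcd(10,34) = 1+1+2 = 4.
Pick's theorem gives I = A − B/2 + 1 = 257 − 4/2 + 1 = 256.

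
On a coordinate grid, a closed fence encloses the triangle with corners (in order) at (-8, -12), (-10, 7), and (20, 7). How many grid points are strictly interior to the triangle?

270

By the shoelace formula, twice the signed area is |((-8)·7 − (-10)·(-12)) + ((-10)·7 − 20·7) + (20·(-12) − (-8)·7)| = 570, so the area is 285.
Along each edge there are gcd(|Δx|,|Δy|)+1 lattice points, so counting each shared vertex once the boundary has gcd(2,19) + gcd(30,0) + gcd(28,19) = 1+30+1 = 32.
Pick's theorem gives I = A − B/2 + 1 = 285 − 32/2 + 1 = 270.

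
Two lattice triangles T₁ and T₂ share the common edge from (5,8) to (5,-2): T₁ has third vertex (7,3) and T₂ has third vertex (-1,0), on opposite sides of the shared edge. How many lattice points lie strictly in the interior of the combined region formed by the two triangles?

38

The union is the simple quadrilateral with vertices (5,8), (7,3), (5,-2), (-1,0) in order.
Using the shoelace formula, 2A = |[5·3 − 7·8] + [7·(-2) − 5·3] + [5·0 − (-1)·(-2)] + [(-1)·8 − 5·0]| = 80, so the area is 40.
Summing gcd(|Δx|,|Δy|) over the edges gives the boundary count: gcd(2,5) + gcd(2,5) + gcd(6,2) + gcd(6,8) = 1+1+2+2 = 6.
By Pick's theorem I = A − B/2 + 1 = 40 − 6/2 + 1 = 38.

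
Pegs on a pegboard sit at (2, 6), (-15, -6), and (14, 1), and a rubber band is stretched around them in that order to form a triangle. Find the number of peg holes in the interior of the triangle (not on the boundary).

By the shoelace formula, twice the signed area is |(2·(-6) − (-15)·6) + ((-15)·1 − 14·(-6)) + (14·6 − 2·1)| = 229, so the area is 229/2.
The number of boundary lattice points is Σ gcd(|Δx|,|Δy|) = gcd(17,12) + gcd(29,7) + gcd(12,5) = 1+1+1 = 3.
By Pick's theorem A = I + B/2 − 1, so I = 229/2 − 3/2 + 1 = 114.

114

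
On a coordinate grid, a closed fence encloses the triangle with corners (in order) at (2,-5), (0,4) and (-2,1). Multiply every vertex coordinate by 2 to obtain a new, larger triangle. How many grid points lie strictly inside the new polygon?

Using the shoelace formula, 2A = |(2·4 − 0·(-5)) + (0·1 − (-2)·4) + ((-2)·(-5) − 2·1)| = 24, so the area is 12.
The number of boundary lattice points is Σ gcd(|Δx|,|Δy|) = gcd(2,9) + gcd(2,3) + gcd(4,6) = 1+1+2 = 4.
Scaling by 2 multiplies the area by 2² = 4 (so the new area is 48) and multiplies the boundary lattice-point count by 2, giving 8.
By Pick's theorem, the interior count of the dilated polygon is 48 − 8/2 + 1 = 45.

45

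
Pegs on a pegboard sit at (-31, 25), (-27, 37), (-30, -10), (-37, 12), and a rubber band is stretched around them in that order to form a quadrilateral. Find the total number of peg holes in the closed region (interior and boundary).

192

Using the shoelace formula, 2A = |((-31)·37 − (-27)·25) + ((-27)·(-10) − (-30)·37) + ((-30)·12 − (-37)·(-10)) + ((-37)·25 − (-31)·12)| = 375, so the area is 375/2.
Along each edge there are gcd(|Δx|,|Δy|)+1 lattice points, so counting each shared vertex once the boundary has gcd(4,12) + gcd(3,47) + gcd(7,22) + gcd(6,13) = 4+1+1+1 = 7.
Pick's theorem gives I = A − B/2 + 1 = 375/2 − 7/2 + 1 = 185, so the closed region contains I + B = 185 + 7 = 192 lattice points.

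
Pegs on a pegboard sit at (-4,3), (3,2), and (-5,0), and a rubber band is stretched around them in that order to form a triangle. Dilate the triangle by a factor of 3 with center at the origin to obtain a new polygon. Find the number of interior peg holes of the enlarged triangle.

94

Using the shoelace formula, 2A = |((-4)·2 − 3·3) + (3·0 − (-5)·2) + ((-5)·3 − (-4)·0)| = 22, so the area is 11.
Summing gcd(|Δx|,|Δy|) over the edges gives the boundary count: gcd(7,1) + gcd(8,2) + gcd(1,3) = 1+2+1 = 4.
Scaling by 3 multiplies the area by 3² = 9 (so the new area is 99) and multiplies the boundary lattice-point count by 3, giving 12.
By Pick's theorem, the interior count of the dilated polygon is 99 − 12/2 + 1 = 94.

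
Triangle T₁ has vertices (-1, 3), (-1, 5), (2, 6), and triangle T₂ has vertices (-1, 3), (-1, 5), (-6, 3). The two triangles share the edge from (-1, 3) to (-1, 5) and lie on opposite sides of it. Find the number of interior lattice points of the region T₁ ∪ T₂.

4

The union is the simple quadrilateral with vertices (-1, 3), (2, 6), (-1, 5), (-6, 3) in order.
By the shoelace formula, twice the signed area is |((-1)·6 − 2·3) + (2·5 − (-1)·6) + ((-1)·3 − (-6)·5) + ((-6)·3 − (-1)·3)| = 16, so the area is 8.
Summing gcd(|Δx|,|Δy|) over the edges gives the boundary count: gcd(3,3) + gcd(3,1) + gcd(5,2) + gcd(5,0) = 3+1+1+5 = 10.
By Pick's theorem I = A − B/2 + 1 = 8 − 10/2 + 1 = 4.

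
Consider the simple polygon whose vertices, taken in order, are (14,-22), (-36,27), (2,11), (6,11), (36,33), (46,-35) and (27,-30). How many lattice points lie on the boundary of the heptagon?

The number of boundary lattice points is Σ gcd(|Δx|,|Δy|) = gcd(50,49) + gcd(38,16) + gcd(4,0) + gcd(30,22) + gcd(10,68) + gcd(19,5) + gcd(13,8) = 1+2+4+2+2+1+1 = 13.

13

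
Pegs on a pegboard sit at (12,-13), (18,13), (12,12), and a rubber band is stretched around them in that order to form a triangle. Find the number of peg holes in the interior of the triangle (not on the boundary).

62

By the shoelace formula, twice the signed area is |[12·13 − 18·(-13)] + [18·12 − 12·13] + [12·(-13) − 12·12]| = 150, so the area is 75.
The number of boundary lattice points is Σ gcd(|Δx|,|Δy|) = gcd(6,26) + gcd(6,1) + gcd(0,25) = 2+1+25 = 28.
Pick's theorem gives I = A − B/2 + 1 = 75 − 28/2 + 1 = 62.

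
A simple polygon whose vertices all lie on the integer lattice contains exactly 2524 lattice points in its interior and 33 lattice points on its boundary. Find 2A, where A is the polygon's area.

5079

Pick's theorem states A = I + B/2 − 1, so A = 2524 + 33/2 − 1 = 5079/2.
Hence 2A = 5079.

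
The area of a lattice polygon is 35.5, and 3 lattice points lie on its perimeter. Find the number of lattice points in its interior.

Pick's theorem A = I + B/2 − 1 rearranges to I = A − B/2 + 1 = 35.5 − 3/2 + 1 = 35.

35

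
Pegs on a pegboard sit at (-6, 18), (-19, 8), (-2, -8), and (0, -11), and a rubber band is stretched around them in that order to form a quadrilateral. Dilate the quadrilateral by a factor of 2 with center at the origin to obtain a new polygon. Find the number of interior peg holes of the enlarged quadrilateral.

833

Using the shoelace formula, 2A = |[(-6)·8 − (-19)·18] + [(-19)·(-8) − (-2)·8] + [(-2)·(-11) − 0·(-8)] + [0·18 − (-6)·(-11)]| = 418, so the area is 209.
Along each edge there are gcd(|Δx|,|Δy|)+1 lattice points, so counting each shared vertex once the boundary has gcd(13,10) + gcd(17,16) + gcd(2,3) + gcd(6,29) = 1+1+1+1 = 4.
Scaling by 2 multiplies the area by 2² = 4 (so the new area is 836) and multiplies the boundary lattice-point count by 2, giving 8.
By Pick's theorem, the interior count of the dilated polygon is 836 − 8/2 + 1 = 833.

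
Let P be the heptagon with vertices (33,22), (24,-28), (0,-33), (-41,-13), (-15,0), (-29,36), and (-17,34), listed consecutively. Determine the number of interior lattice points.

By the shoelace formula, twice the signed area is |[33·(-28) − 24·22] + [24·(-33) − 0·(-28)] + [0·(-13) − (-41)·(-33)] + [(-41)·0 − (-15)·(-13)] + [(-15)·36 − (-29)·0] + [(-29)·34 − (-17)·36] + [(-17)·22 − 33·34]| = 6202, so the area is 3101.
The number of boundary lattice points is Σ gcd(|Δx|,|Δy|) = gcd(9,50) + gcd(24,5) + gcd(41,20) + gcd(26,13) + gcd(14,36) + gcd(12,2) + gcd(50,12) = 1+1+1+13+2+2+2 = 22.
Pick's theorem gives I = A − B/2 + 1 = 3101 − 22/2 + 1 = 3091.

3091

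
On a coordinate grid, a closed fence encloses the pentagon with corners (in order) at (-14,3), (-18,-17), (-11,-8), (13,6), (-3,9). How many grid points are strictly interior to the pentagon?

266

By the shoelace formula, twice the signed area is |((-14)·(-17) − (-18)·3) + ((-18)·(-8) − (-11)·(-17)) + ((-11)·6 − 13·(-8)) + (13·9 − (-3)·6) + ((-3)·3 − (-14)·9)| = 539, so the area is 539/2.
The number of boundary lattice points is Σ gcd(|Δx|,|Δy|) = gcd(4,20) + gcd(7,9) + gcd(24,14) + gcd(16,3) + gcd(11,6) = 4+1+2+1+1 = 9.
By Pick's theorem A = I + B/2 − 1, so I = 539/2 − 9/2 + 1 = 266.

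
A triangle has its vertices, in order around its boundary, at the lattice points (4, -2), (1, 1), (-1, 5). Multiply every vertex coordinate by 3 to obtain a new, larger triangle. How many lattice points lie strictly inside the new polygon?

By the shoelace formula, twice the signed area is |(4·1 − 1·(-2)) + (1·5 − (-1)·1) + ((-1)·(-2) − 4·5)| = 6, so the area is 3.
The number of boundary lattice points is Σ gcd(|Δx|,|Δy|) = gcd(3,3) + gcd(2,4) + gcd(5,7) = 3+2+1 = 6.
Scaling by 3 multiplies the area by 3² = 9 (so the new area is 27) and multiplies the boundary lattice-point count by 3, giving 18.
By Pick's theorem, the interior count of the dilated polygon is 27 − 18/2 + 1 = 19.

19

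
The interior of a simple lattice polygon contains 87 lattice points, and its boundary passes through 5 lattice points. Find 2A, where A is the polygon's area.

Pick's theorem states A = I + B/2 − 1, so A = 87 + 5/2 − 1 = 177/2.
Hence 2A = 177.

177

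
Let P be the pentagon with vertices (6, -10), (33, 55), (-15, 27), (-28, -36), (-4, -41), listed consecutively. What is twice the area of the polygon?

Using the shoelace formula, 2A = |[6·55 − 33·(-10)] + [33·27 − (-15)·55] + [(-15)·(-36) − (-28)·27] + [(-28)·(-41) − (-4)·(-36)] + [(-4)·(-10) − 6·(-41)]| = 4962, so the area is 2481.

4962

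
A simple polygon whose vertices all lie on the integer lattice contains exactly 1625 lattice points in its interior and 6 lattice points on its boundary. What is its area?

Pick's theorem states A = I + B/2 − 1, so A = 1625 + 6/2 − 1 = 1627.

1627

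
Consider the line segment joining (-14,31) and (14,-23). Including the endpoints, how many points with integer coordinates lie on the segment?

The number of lattice points on a segment between lattice points is gcd(|Δx|,|Δy|) + 1 = gcd(28,54) + 1 = 2 + 1 = 3.

3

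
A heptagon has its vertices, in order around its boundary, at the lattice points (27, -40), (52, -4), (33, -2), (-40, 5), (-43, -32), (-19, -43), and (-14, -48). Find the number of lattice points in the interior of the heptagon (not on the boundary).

3489

The shoelace formula gives twice the area as |(27·(-4) − 52·(-40)) + (52·(-2) − 33·(-4)) + (33·5 − (-40)·(-2)) + ((-40)·(-32) − (-43)·5) + ((-43)·(-43) − (-19)·(-32)) + ((-19)·(-48) − (-14)·(-43)) + ((-14)·(-40) − 27·(-48))| = 6987, so the area is 6987/2.
Summing gcd(|Δx|,|Δy|) over the edges gives the boundary count: gcd(25,36) + gcd(19,2) + gcd(73,7) + gcd(3,37) + gcd(24,11) + gcd(5,5) + gcd(41,8) = 1+1+1+1+1+5+1 = 11.
By Pick's theorem A = I + B/2 − 1, so I = 6987/2 − 11/2 + 1 = 3489.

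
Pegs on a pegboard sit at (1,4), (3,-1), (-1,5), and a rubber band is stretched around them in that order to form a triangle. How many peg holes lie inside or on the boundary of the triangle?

Using the shoelace formula, 2A = |(1·(-1) − 3·4) + (3·5 − (-1)·(-1)) + ((-1)·4 − 1·5)| = 8, so the area is 4.
The number of boundary lattice points is Σ gcd(|Δx|,|Δy|) = gcd(2,5) + gcd(4,6) + gcd(2,1) = 1+2+1 = 4.
Pick's theorem gives I = A − B/2 + 1 = 4 − 4/2 + 1 = 3, so the closed region contains I + B = 3 + 4 = 7 lattice points.

7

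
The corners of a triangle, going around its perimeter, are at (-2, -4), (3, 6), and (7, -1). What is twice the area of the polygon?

75

The shoelace formula gives twice the area as |[(-2)·6 − 3·(-4)] + [3·(-1) − 7·6] + [7·(-4) − (-2)·(-1)]| = 75, so the area is 75/2.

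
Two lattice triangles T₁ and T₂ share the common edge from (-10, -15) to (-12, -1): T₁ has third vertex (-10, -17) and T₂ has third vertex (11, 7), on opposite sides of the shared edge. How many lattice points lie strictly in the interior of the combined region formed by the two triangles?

The union is the simple quadrilateral with vertices (-10, -15), (-10, -17), (-12, -1), (11, 7) in order.
Using the shoelace formula, 2A = |((-10)·(-17) − (-10)·(-15)) + ((-10)·(-1) − (-12)·(-17)) + ((-12)·7 − 11·(-1)) + (11·(-15) − (-10)·7)| = 342, so the area is 171.
The number of boundary lattice points is Σ gcd(|Δx|,|Δy|) = gcd(0,2) + gcd(2,16) + gcd(23,8) + gcd(21,22) = 2+2+1+1 = 6.
By Pick's theorem I = A − B/2 + 1 = 171 − 6/2 + 1 = 169.

169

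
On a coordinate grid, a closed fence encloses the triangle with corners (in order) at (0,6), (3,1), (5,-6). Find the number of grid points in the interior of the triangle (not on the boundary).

Using the shoelace formula, 2A = |[0·1 − 3·6] + [3·(-6) − 5·1] + [5·6 − 0·(-6)]| = 11, so the area is 5.5.
Along each edge there are gcd(|Δx|,|Δy|)+1 lattice points, so counting each shared vertex once the boundary has gcd(3,5) + gcd(2,7) + gcd(5,12) = 1+1+1 = 3.
By Pick's theorem A = I + B/2 − 1, so I = 5.5 − 3/2 + 1 = 5.

5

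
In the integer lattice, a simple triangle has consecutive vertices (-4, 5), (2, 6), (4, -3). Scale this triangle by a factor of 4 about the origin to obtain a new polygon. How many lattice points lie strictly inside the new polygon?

The shoelace formula gives twice the area as |((-4)·6 − 2·5) + (2·(-3) − 4·6) + (4·5 − (-4)·(-3))| = 56, so the area is 28.
The number of boundary lattice points is Σ gcd(|Δx|,|Δy|) = gcd(6,1) + gcd(2,9) + gcd(8,8) = 1+1+8 = 10.
Scaling by 4 multiplies the area by 4² = 16 (so the new area is 448) and multiplies the boundary lattice-point count by 4, giving 40.
By Pick's theorem, the interior count of the dilated polygon is 448 − 40/2 + 1 = 429.

429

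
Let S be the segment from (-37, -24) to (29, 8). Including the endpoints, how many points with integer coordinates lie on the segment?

3

The number of lattice points on a segment between lattice points is gcd(|Δx|,|Δy|) + 1 = gcd(66,32) + 1 = 2 + 1 = 3.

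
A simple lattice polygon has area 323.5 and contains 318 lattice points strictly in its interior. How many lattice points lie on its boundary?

13

Pick's theorem gives A = I + B/2 − 1, so B = 2(A − I + 1) = 2(323.5 − 318 + 1) = 13.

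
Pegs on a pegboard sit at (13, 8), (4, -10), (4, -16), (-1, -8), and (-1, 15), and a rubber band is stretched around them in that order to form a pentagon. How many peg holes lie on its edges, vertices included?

The number of boundary lattice points is Σ gcd(|Δx|,|Δy|) = gcd(9,18) + gcd(0,6) + gcd(5,8) + gcd(0,23) + gcd(14,7) = 9+6+1+23+7 = 46.

46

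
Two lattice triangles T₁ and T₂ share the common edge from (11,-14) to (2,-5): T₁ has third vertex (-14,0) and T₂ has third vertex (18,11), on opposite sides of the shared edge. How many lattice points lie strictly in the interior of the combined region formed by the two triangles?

The union is the simple quadrilateral with vertices (11,-14), (-14,0), (2,-5), (18,11) in order.
The shoelace formula gives twice the area as |(11·0 − (-14)·(-14)) + ((-14)·(-5) − 2·0) + (2·11 − 18·(-5)) + (18·(-14) − 11·11)| = 387, so the area is 387/2.
Summing gcd(|Δx|,|Δy|) over the edges gives the boundary count: gcd(25,14) + gcd(16,5) + gcd(16,16) + gcd(7,25) = 1+1+16+1 = 19.
By Pick's theorem I = A − B/2 + 1 = 387/2 − 19/2 + 1 = 185.

185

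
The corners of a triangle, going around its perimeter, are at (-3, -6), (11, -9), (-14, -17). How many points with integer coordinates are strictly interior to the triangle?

The shoelace formula gives twice the area as |[(-3)·(-9) − 11·(-6)] + [11·(-17) − (-14)·(-9)] + [(-14)·(-6) − (-3)·(-17)]| = 187, so the area is 93.5.
The number of boundary lattice points is Σ gcd(|Δx|,|Δy|) = gcd(14,3) + gcd(25,8) + gcd(11,11) = 1+1+11 = 13.
By Pick's theorem A = I + B/2 − 1, so I = 93.5 − 13/2 + 1 = 88.

88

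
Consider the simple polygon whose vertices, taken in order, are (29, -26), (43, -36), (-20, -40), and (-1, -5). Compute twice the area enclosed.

2135

By the shoelace formula, twice the signed area is |(29·(-36) − 43·(-26)) + (43·(-40) − (-20)·(-36)) + ((-20)·(-5) − (-1)·(-40)) + ((-1)·(-26) − 29·(-5))| = 2135, so the area is 1067.5.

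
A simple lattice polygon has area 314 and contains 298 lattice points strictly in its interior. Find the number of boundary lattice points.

34

Pick's theorem gives A = I + B/2 − 1, so B = 2(A − I + 1) = 2(314 − 298 + 1) = 34.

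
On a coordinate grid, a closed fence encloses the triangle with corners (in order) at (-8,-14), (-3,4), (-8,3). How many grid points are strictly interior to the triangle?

By the shoelace formula, twice the signed area is |[(-8)·4 − (-3)·(-14)] + [(-3)·3 − (-8)·4] + [(-8)·(-14) − (-8)·3]| = 85, so the area is 85/2.
Along each edge there are gcd(|Δx|,|Δy|)+1 lattice points, so counting each shared vertex once the boundary has gcd(5,18) + gcd(5,1) + gcd(0,17) = 1+1+17 = 19.
Pick's theorem gives I = A − B/2 + 1 = 85/2 − 19/2 + 1 = 34.

34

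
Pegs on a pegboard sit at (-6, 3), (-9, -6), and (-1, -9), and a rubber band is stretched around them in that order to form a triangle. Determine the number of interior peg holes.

39

By the shoelace formula, twice the signed area is |[(-6)·(-6) − (-9)·3] + [(-9)·(-9) − (-1)·(-6)] + [(-1)·3 − (-6)·(-9)]| = 81, so the area is 40.5.
The number of boundary lattice points is Σ gcd(|Δx|,|Δy|) = gcd(3,9) + gcd(8,3) + gcd(5,12) = 3+1+1 = 5.
By Pick's theorem A = I + B/2 − 1, so I = 40.5 − 5/2 + 1 = 39.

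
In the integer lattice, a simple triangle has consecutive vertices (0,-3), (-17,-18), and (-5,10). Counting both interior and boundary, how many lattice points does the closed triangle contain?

The shoelace formula gives twice the area as |[0·(-18) − (-17)·(-3)] + [(-17)·10 − (-5)·(-18)] + [(-5)·(-3) − 0·10]| = 296, so the area is 148.
The number of boundary lattice points is Σ gcd(|Δx|,|Δy|) = gcd(17,15) + gcd(12,28) + gcd(5,13) = 1+4+1 = 6.
Pick's theorem gives I = A − B/2 + 1 = 148 − 6/2 + 1 = 146, so the closed region contains I + B = 146 + 6 = 152 lattice points.

152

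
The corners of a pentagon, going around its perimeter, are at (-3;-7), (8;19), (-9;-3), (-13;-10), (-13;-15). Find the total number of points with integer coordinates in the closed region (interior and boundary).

160

Using the shoelace formula, 2A = |((-3)·19 − 8·(-7)) + (8·(-3) − (-9)·19) + ((-9)·(-10) − (-13)·(-3)) + ((-13)·(-15) − (-13)·(-10)) + ((-13)·(-7) − (-3)·(-15))| = 308, so the area is 154.
The number of boundary lattice points is Σ gcd(|Δx|,|Δy|) = gcd(11,26) + gcd(17,22) + gcd(4,7) + gcd(0,5) + gcd(10,8) = 1+1+1+5+2 = 10.
Pick's theorem gives I = A − B/2 + 1 = 154 − 10/2 + 1 = 150, so the closed region contains I + B = 150 + 10 = 160 lattice points.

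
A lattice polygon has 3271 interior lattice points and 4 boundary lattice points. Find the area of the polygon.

Pick's theorem states A = I + B/2 − 1, so A = 3271 + 4/2 − 1 = 3272.

3272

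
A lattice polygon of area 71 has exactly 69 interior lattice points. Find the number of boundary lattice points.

6

Pick's theorem gives A = I + B/2 − 1, so B = 2(A − I + 1) = 2(71 − 69 + 1) = 6.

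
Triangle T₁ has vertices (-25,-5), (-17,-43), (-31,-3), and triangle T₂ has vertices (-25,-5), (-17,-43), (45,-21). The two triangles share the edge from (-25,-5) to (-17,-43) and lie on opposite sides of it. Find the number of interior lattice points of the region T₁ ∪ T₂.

1369

The union is the simple quadrilateral with vertices (-25,-5), (-31,-3), (-17,-43), (45,-21) in order.
By the shoelace formula, twice the signed area is |[(-25)·(-3) − (-31)·(-5)] + [(-31)·(-43) − (-17)·(-3)] + [(-17)·(-21) − 45·(-43)] + [45·(-5) − (-25)·(-21)]| = 2744, so the area is 1372.
Along each edge there are gcd(|Δx|,|Δy|)+1 lattice points, so counting each shared vertex once the boundary has gcd(6,2) + gcd(14,40) + gcd(62,22) + gcd(70,16) = 2+2+2+2 = 8.
By Pick's theorem I = A − B/2 + 1 = 1372 − 8/2 + 1 = 1369.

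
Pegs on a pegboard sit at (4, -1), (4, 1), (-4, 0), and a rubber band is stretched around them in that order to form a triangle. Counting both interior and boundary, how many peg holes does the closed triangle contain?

The shoelace formula gives twice the area as |[4·1 − 4·(-1)] + [4·0 − (-4)·1] + [(-4)·(-1) − 4·0]| = 16, so the area is 8.
The number of boundary lattice points is Σ gcd(|Δx|,|Δy|) = gcd(0,2) + gcd(8,1) + gcd(8,1) = 2+1+1 = 4.
Pick's theorem gives I = A − B/2 + 1 = 8 − 4/2 + 1 = 7, so the closed region contains I + B = 7 + 4 = 11 lattice points.

11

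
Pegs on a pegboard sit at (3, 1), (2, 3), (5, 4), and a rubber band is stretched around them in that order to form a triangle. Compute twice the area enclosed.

7

By the shoelace formula, twice the signed area is |[3·3 − 2·1] + [2·4 − 5·3] + [5·1 − 3·4]| = 7, so the area is 7/2.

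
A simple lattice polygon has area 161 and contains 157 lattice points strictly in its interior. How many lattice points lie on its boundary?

Pick's theorem gives A = I + B/2 − 1, so B = 2(A − I + 1) = 2(161 − 157 + 1) = 10.

10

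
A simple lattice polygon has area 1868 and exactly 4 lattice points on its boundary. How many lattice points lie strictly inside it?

Pick's theorem A = I + B/2 − 1 rearranges to I = A − B/2 + 1 = 1868 − 4/2 + 1 = 1867.

1867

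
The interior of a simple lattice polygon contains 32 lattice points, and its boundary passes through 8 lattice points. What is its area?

35

By Pick's theorem, A = I + B/2 − 1 = 32 + 8/2 − 1 = 35.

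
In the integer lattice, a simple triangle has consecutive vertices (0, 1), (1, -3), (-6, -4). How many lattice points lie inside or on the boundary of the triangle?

By the shoelace formula, twice the signed area is |[0·(-3) − 1·1] + [1·(-4) − (-6)·(-3)] + [(-6)·1 − 0·(-4)]| = 29, so the area is 14.5.
Along each edge there are gcd(|Δx|,|Δy|)+1 lattice points, so counting each shared vertex once the boundary has gcd(1,4) + gcd(7,1) + gcd(6,5) = 1+1+1 = 3.
Pick's theorem gives I = A − B/2 + 1 = 14.5 − 3/2 + 1 = 14, so the closed region contains I + B = 14 + 3 = 17 lattice points.

17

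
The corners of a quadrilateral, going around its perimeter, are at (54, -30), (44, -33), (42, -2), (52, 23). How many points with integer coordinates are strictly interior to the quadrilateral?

445

By the shoelace formula, twice the signed area is |[54·(-33) − 44·(-30)] + [44·(-2) − 42·(-33)] + [42·23 − 52·(-2)] + [52·(-30) − 54·23]| = 896, so the area is 448.
Along each edge there are gcd(|Δx|,|Δy|)+1 lattice points, so counting each shared vertex once the boundary has gcd(10,3) + gcd(2,31) + gcd(10,25) + gcd(2,53) = 1+1+5+1 = 8.
Pick's theorem gives I = A − B/2 + 1 = 448 − 8/2 + 1 = 445.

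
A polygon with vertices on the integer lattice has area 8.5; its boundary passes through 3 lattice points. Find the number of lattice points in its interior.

8

Pick's theorem A = I + B/2 − 1 rearranges to I = A − B/2 + 1 = 8.5 − 3/2 + 1 = 8.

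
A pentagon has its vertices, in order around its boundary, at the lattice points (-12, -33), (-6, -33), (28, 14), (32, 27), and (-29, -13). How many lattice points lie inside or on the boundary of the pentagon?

1263

Using the shoelace formula, 2A = |((-12)·(-33) − (-6)·(-33)) + ((-6)·14 − 28·(-33)) + (28·27 − 32·14) + (32·(-13) − (-29)·27) + ((-29)·(-33) − (-12)·(-13))| = 2514, so the area is 1257.
Summing gcd(|Δx|,|Δy|) over the edges gives the boundary count: gcd(6,0) + gcd(34,47) + gcd(4,13) + gcd(61,40) + gcd(17,20) = 6+1+1+1+1 = 10.
Pick's theorem gives I = A − B/2 + 1 = 1257 − 10/2 + 1 = 1253, so the closed region contains I + B = 1253 + 10 = 1263 lattice points.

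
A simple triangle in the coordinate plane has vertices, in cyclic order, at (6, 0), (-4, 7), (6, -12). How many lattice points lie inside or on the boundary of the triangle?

The shoelace formula gives twice the area as |(6·7 − (-4)·0) + ((-4)·(-12) − 6·7) + (6·0 − 6·(-12))| = 120, so the area is 60.
Along each edge there are gcd(|Δx|,|Δy|)+1 lattice points, so counting each shared vertex once the boundary has gcd(10,7) + gcd(10,19) + gcd(0,12) = 1+1+12 = 14.
Pick's theorem gives I = A − B/2 + 1 = 60 − 14/2 + 1 = 54, so the closed region contains I + B = 54 + 14 = 68 lattice points.

68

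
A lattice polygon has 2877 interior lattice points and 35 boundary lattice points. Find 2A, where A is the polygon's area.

Pick's theorem states A = I + B/2 − 1, so A = 2877 + 35/2 − 1 = 5787/2.
Hence 2A = 5787.

5787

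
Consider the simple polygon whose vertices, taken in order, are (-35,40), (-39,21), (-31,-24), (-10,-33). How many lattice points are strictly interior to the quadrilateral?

The shoelace formula gives twice the area as |[(-35)·21 − (-39)·40] + [(-39)·(-24) − (-31)·21] + [(-31)·(-33) − (-10)·(-24)] + [(-10)·40 − (-35)·(-33)]| = 1640, so the area is 820.
Along each edge there are gcd(|Δx|,|Δy|)+1 lattice points, so counting each shared vertex once the boundary has gcd(4,19) + gcd(8,45) + gcd(21,9) + gcd(25,73) = 1+1+3+1 = 6.
Pick's theorem gives I = A − B/2 + 1 = 820 − 6/2 + 1 = 818.

818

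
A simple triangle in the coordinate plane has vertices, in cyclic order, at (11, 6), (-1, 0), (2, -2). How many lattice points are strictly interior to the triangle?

18

Using the shoelace formula, 2A = |(11·0 − (-1)·6) + ((-1)·(-2) − 2·0) + (2·6 − 11·(-2))| = 42, so the area is 21.
Summing gcd(|Δx|,|Δy|) over the edges gives the boundary count: gcd(12,6) + gcd(3,2) + gcd(9,8) = 6+1+1 = 8.
Pick's theorem gives I = A − B/2 + 1 = 21 − 8/2 + 1 = 18.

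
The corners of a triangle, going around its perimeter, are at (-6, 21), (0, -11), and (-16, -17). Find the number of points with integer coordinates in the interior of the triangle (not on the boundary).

The shoelace formula gives twice the area as |[(-6)·(-11) − 0·21] + [0·(-17) − (-16)·(-11)] + [(-16)·21 − (-6)·(-17)]| = 548, so the area is 274.
Along each edge there are gcd(|Δx|,|Δy|)+1 lattice points, so counting each shared vertex once the boundary has gcd(6,32) + gcd(16,6) + gcd(10,38) = 2+2+2 = 6.
By Pick's theorem A = I + B/2 − 1, so I = 274 − 6/2 + 1 = 272.

272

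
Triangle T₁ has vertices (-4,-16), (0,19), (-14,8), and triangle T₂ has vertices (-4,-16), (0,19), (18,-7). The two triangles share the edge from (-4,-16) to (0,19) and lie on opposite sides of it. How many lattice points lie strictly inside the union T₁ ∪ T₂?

588

The union is the simple quadrilateral with vertices (-4,-16), (-14,8), (0,19), (18,-7) in order.
Using the shoelace formula, 2A = |[(-4)·8 − (-14)·(-16)] + [(-14)·19 − 0·8] + [0·(-7) − 18·19] + [18·(-16) − (-4)·(-7)]| = 1180, so the area is 590.
The number of boundary lattice points is Σ gcd(|Δx|,|Δy|) = gcd(10,24) + gcd(14,11) + gcd(18,26) + gcd(22,9) = 2+1+2+1 = 6.
By Pick's theorem I = A − B/2 + 1 = 590 − 6/2 + 1 = 588.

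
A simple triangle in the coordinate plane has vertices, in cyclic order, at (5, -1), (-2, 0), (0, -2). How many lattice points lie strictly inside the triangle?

By the shoelace formula, twice the signed area is |[5·0 − (-2)·(-1)] + [(-2)·(-2) − 0·0] + [0·(-1) − 5·(-2)]| = 12, so the area is 6.
Along each edge there are gcd(|Δx|,|Δy|)+1 lattice points, so counting each shared vertex once the boundary has gcd(7,1) + gcd(2,2) + gcd(5,1) = 1+2+1 = 4.
Pick's theorem gives I = A − B/2 + 1 = 6 − 4/2 + 1 = 5.

5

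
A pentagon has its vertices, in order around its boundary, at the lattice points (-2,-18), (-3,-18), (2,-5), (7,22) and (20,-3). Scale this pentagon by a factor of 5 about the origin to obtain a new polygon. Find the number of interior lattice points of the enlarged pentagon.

By the shoelace formula, twice the signed area is |[(-2)·(-18) − (-3)·(-18)] + [(-3)·(-5) − 2·(-18)] + [2·22 − 7·(-5)] + [7·(-3) − 20·22] + [20·(-18) − (-2)·(-3)]| = 715, so the area is 715/2.
The number of boundary lattice points is Σ gcd(|Δx|,|Δy|) = gcd(1,0) + gcd(5,13) + gcd(5,27) + gcd(13,25) + gcd(22,15) = 1+1+1+1+1 = 5.
Scaling by 5 multiplies the area by 5² = 25 (so the new area is 17875/2) and multiplies the boundary lattice-point count by 5, giving 25.
By Pick's theorem, the interior count of the dilated polygon is 17875/2 − 25/2 + 1 = 8926.

8926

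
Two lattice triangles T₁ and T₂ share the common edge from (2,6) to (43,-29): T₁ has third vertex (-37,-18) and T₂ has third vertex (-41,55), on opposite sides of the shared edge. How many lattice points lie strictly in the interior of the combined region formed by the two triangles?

The union is the simple quadrilateral with vertices (2,6), (-37,-18), (43,-29), (-41,55) in order.
Using the shoelace formula, 2A = |[2·(-18) − (-37)·6] + [(-37)·(-29) − 43·(-18)] + [43·55 − (-41)·(-29)] + [(-41)·6 − 2·55]| = 2853, so the area is 1426.5.
The number of boundary lattice points is Σ gcd(|Δx|,|Δy|) = gcd(39,24) + gcd(80,11) + gcd(84,84) + gcd(43,49) = 3+1+84+1 = 89.
By Pick's theorem I = A − B/2 + 1 = 1426.5 − 89/2 + 1 = 1383.

1383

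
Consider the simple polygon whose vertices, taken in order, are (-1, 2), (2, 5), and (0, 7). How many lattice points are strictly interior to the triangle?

4

The shoelace formula gives twice the area as |[(-1)·5 − 2·2] + [2·7 − 0·5] + [0·2 − (-1)·7]| = 12, so the area is 6.
The number of boundary lattice points is Σ gcd(|Δx|,|Δy|) = gcd(3,3) + gcd(2,2) + gcd(1,5) = 3+2+1 = 6.
Pick's theorem gives I = A − B/2 + 1 = 6 − 6/2 + 1 = 4.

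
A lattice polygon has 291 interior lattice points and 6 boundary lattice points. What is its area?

By Pick's theorem, A = I + B/2 − 1 = 291 + 6/2 − 1 = 293.

293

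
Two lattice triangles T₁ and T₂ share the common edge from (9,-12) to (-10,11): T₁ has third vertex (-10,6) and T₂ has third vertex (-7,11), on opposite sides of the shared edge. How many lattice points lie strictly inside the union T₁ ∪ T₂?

78

The union is the simple quadrilateral with vertices (9,-12), (-10,6), (-10,11), (-7,11) in order.
By the shoelace formula, twice the signed area is |[9·6 − (-10)·(-12)] + [(-10)·11 − (-10)·6] + [(-10)·11 − (-7)·11] + [(-7)·(-12) − 9·11]| = 164, so the area is 82.
Summing gcd(|Δx|,|Δy|) over the edges gives the boundary count: gcd(19,18) + gcd(0,5) + gcd(3,0) + gcd(16,23) = 1+5+3+1 = 10.
By Pick's theorem I = A − B/2 + 1 = 82 − 10/2 + 1 = 78.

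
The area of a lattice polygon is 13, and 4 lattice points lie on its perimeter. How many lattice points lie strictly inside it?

12

Pick's theorem A = I + B/2 − 1 rearranges to I = A − B/2 + 1 = 13 − 4/2 + 1 = 12.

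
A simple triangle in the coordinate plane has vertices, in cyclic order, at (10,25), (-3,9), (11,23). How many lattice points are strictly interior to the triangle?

Using the shoelace formula, 2A = |(10·9 − (-3)·25) + ((-3)·23 − 11·9) + (11·25 − 10·23)| = 42, so the area is 21.
Along each edge there are gcd(|Δx|,|Δy|)+1 lattice points, so counting each shared vertex once the boundary has gcd(13,16) + gcd(14,14) + gcd(1,2) = 1+14+1 = 16.
By Pick's theorem A = I + B/2 − 1, so I = 21 − 16/2 + 1 = 14.

14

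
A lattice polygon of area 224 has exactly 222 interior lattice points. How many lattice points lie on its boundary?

6

Pick's theorem gives A = I + B/2 − 1, so B = 2(A − I + 1) = 2(224 − 222 + 1) = 6.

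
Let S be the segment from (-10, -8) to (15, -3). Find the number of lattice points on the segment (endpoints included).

6

The number of lattice points on a segment between lattice points is gcd(|Δx|,|Δy|) + 1 = gcd(25,5) + 1 = 5 + 1 = 6.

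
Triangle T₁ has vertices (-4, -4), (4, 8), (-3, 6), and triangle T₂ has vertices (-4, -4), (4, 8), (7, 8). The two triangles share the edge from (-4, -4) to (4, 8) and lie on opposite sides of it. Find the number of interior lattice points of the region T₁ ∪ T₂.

The union is the simple quadrilateral with vertices (-4, -4), (-3, 6), (4, 8), (7, 8) in order.
Using the shoelace formula, 2A = |((-4)·6 − (-3)·(-4)) + ((-3)·8 − 4·6) + (4·8 − 7·8) + (7·(-4) − (-4)·8)| = 104, so the area is 52.
The number of boundary lattice points is Σ gcd(|Δx|,|Δy|) = gcd(1,10) + gcd(7,2) + gcd(3,0) + gcd(11,12) = 1+1+3+1 = 6.
By Pick's theorem I = A − B/2 + 1 = 52 − 6/2 + 1 = 50.

50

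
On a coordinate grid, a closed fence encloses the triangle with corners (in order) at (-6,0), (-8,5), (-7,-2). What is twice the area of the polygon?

Using the shoelace formula, 2A = |((-6)·5 − (-8)·0) + ((-8)·(-2) − (-7)·5) + ((-7)·0 − (-6)·(-2))| = 9, so the area is 4.5.

9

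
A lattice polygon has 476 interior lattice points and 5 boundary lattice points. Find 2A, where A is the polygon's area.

Pick's theorem states A = I + B/2 − 1, so A = 476 + 5/2 − 1 = 955/2.
Hence 2A = 955.

955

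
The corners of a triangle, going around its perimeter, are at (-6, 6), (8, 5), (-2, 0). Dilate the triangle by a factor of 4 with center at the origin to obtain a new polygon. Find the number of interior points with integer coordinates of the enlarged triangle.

By the shoelace formula, twice the signed area is |[(-6)·5 − 8·6] + [8·0 − (-2)·5] + [(-2)·6 − (-6)·0]| = 80, so the area is 40.
Along each edge there are gcd(|Δx|,|Δy|)+1 lattice points, so counting each shared vertex once the boundary has gcd(14,1) + gcd(10,5) + gcd(4,6) = 1+5+2 = 8.
Scaling by 4 multiplies the area by 4² = 16 (so the new area is 640) and multiplies the boundary lattice-point count by 4, giving 32.
By Pick's theorem, the interior count of the dilated polygon is 640 − 32/2 + 1 = 625.

625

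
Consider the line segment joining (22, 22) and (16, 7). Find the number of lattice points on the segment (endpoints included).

The number of lattice points on a segment between lattice points is gcd(|Δx|,|Δy|) + 1 = gcd(6,15) + 1 = 3 + 1 = 4.

4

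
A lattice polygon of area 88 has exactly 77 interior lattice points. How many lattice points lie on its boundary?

Pick's theorem gives A = I + B/2 − 1, so B = 2(A − I + 1) = 2(88 − 77 + 1) = 24.

24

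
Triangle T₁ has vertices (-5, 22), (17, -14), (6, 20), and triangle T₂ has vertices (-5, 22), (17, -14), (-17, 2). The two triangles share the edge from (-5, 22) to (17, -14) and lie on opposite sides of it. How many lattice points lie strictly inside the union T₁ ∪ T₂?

609

The union is the simple quadrilateral with vertices (-5, 22), (6, 20), (17, -14), (-17, 2) in order.
Using the shoelace formula, 2A = |[(-5)·20 − 6·22] + [6·(-14) − 17·20] + [17·2 − (-17)·(-14)] + [(-17)·22 − (-5)·2]| = 1224, so the area is 612.
The number of boundary lattice points is Σ gcd(|Δx|,|Δy|) = gcd(11,2) + gcd(11,34) + gcd(34,16) + gcd(12,20) = 1+1+2+4 = 8.
By Pick's theorem I = A − B/2 + 1 = 612 − 8/2 + 1 = 609.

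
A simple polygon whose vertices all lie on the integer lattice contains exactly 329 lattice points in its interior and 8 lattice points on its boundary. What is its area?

332

Pick's theorem states A = I + B/2 − 1, so A = 329 + 8/2 − 1 = 332.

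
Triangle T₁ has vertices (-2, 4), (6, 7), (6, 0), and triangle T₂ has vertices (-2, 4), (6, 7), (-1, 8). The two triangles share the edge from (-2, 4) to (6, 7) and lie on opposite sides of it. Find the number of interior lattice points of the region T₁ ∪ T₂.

37

The union is the simple quadrilateral with vertices (-2, 4), (6, 0), (6, 7), (-1, 8) in order.
By the shoelace formula, twice the signed area is |((-2)·0 − 6·4) + (6·7 − 6·0) + (6·8 − (-1)·7) + ((-1)·4 − (-2)·8)| = 85, so the area is 42.5.
Along each edge there are gcd(|Δx|,|Δy|)+1 lattice points, so counting each shared vertex once the boundary has gcd(8,4) + gcd(0,7) + gcd(7,1) + gcd(1,4) = 4+7+1+1 = 13.
By Pick's theorem I = A − B/2 + 1 = 42.5 − 13/2 + 1 = 37.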